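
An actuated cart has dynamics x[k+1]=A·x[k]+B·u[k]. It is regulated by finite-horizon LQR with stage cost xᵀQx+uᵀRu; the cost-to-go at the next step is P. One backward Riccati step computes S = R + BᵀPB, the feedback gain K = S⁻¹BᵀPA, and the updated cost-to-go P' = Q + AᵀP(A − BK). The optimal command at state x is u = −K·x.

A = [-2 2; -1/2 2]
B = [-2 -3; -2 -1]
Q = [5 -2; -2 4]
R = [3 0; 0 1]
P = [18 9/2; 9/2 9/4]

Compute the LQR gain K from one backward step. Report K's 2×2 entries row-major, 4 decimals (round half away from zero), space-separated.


0.0553 -0.4333 0.6069 -0.4377

BᵀP = [-45.0000 -13.5000; -58.5000 -15.7500]
S = R + BᵀPB = [3 0; 0 1] + [117.0000 148.5000; 148.5000 191.2500] = [120.0000 148.5000; 148.5000 192.2500]
BᵀPA = [96.7500 -117.0000; 124.8750 -148.5000]
K = S⁻¹·BᵀPA = [0.0553 -0.4333; 0.6069 -0.4377]
A−BK = [-0.0689 -0.1798; 0.2174 0.6957]
AᵀP(A−BK) = [0.4344 -0.1658; -0.1658 1.2999]
P' = Q + AᵀP(A−BK) = [5.4344 -2.1658; -2.1658 5.2999]
tr(P') = 10.7343


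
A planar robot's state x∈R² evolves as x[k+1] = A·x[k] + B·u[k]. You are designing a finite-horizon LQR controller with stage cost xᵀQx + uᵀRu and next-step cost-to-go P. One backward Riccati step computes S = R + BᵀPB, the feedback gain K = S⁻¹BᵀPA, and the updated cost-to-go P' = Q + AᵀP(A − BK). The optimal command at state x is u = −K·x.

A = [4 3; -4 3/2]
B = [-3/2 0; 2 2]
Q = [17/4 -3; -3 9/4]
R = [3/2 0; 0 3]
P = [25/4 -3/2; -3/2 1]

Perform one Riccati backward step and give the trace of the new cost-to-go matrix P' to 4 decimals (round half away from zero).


BᵀP = [-12.3750 4.2500; -3.0000 2.0000]
S = R + BᵀPB = [3/2 0; 0 3] + [27.0625 8.5000; 8.5000 4.0000] = [28.5625 8.5000; 8.5000 7.0000]
BᵀPA = [-66.5000 -30.7500; -20.0000 -6.0000]
K = S⁻¹·BᵀPA = [-2.3142 -1.2863; -0.0470 0.7048]
A−BK = [0.5286 1.0705; 0.7225 2.6630]
AᵀP(A−BK) = [9.1630 6.5551; 6.5551 9.6740]
P' = Q + AᵀP(A−BK) = [13.4130 3.5551; 3.5551 11.9240]
tr(P') = 25.3370

25.3370


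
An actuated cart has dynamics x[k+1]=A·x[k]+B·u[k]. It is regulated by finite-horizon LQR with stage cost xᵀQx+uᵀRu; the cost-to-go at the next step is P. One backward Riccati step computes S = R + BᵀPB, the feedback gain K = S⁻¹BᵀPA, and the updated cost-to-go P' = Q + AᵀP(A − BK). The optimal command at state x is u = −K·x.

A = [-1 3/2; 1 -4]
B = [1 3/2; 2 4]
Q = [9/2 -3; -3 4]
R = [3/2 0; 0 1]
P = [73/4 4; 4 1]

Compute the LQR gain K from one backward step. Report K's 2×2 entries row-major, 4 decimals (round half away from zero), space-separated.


BᵀP = [26.2500 6.0000; 43.3750 10.0000]
S = R + BᵀPB = [3/2 0; 0 1] + [38.2500 63.3750; 63.3750 105.0625] = [39.7500 63.3750; 63.3750 106.0625]
BᵀPA = [-20.2500 15.3750; -33.3750 25.0625]
K = S⁻¹·BᵀPA = [-0.1635 0.2123; -0.2170 0.1094]
A−BK = [-0.5110 1.1235; 2.1949 -4.8624]
AᵀP(A−BK) = [0.6975 -1.4232; -1.4232 3.0554]
P' = Q + AᵀP(A−BK) = [5.1975 -4.4232; -4.4232 7.0554]
tr(P') = 12.2529

-0.1635 0.2123 -0.2170 0.1094


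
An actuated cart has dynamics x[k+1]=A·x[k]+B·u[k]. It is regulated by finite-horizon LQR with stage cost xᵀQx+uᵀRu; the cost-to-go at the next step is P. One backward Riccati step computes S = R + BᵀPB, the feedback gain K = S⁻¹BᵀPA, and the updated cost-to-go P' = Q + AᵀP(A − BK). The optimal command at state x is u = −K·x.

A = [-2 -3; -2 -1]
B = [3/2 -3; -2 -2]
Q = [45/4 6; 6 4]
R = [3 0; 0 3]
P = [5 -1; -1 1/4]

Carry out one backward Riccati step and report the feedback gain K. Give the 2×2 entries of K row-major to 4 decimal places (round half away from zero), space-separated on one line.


BᵀP = [9.5000 -2.0000; -13.0000 2.5000]
S = R + BᵀPB = [3 0; 0 3] + [18.2500 -24.5000; -24.5000 34.0000] = [21.2500 -24.5000; -24.5000 37.0000]
BᵀPA = [-15.0000 -26.5000; 21.0000 36.5000]
K = S⁻¹·BᵀPA = [-0.2177 -0.4637; 0.4234 0.6794]
A−BK = [-0.4032 -0.2661; -1.5887 -0.5685]
AᵀP(A−BK) = [0.8427 1.2762; 1.2762 2.1623]
P' = Q + AᵀP(A−BK) = [12.0927 7.2762; 7.2762 6.1623]
tr(P') = 18.2550

-0.2177 -0.4637 0.4234 0.6794


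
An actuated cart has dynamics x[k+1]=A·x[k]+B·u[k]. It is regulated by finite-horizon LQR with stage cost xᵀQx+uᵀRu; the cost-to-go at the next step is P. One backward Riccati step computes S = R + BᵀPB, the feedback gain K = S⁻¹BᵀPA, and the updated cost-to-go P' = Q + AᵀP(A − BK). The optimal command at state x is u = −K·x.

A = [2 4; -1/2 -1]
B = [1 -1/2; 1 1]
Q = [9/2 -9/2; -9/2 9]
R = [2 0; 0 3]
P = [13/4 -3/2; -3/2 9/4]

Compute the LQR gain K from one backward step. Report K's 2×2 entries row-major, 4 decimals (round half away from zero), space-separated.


0.6663 1.3326 -1.0138 -2.0276

BᵀP = [1.7500 0.7500; -3.1250 3.0000]
S = R + BᵀPB = [2 0; 0 3] + [2.5000 -0.1250; -0.1250 4.5625] = [4.5000 -0.1250; -0.1250 7.5625]
BᵀPA = [3.1250 6.2500; -7.7500 -15.5000]
K = S⁻¹·BᵀPA = [0.6663 1.3326; -1.0138 -2.0276]
A−BK = [0.8268 1.6537; -0.1525 -0.3050]
AᵀP(A−BK) = [6.6236 13.2471; 13.2471 26.4943]
P' = Q + AᵀP(A−BK) = [11.1236 8.7471; 8.7471 35.4943]
tr(P') = 46.6178


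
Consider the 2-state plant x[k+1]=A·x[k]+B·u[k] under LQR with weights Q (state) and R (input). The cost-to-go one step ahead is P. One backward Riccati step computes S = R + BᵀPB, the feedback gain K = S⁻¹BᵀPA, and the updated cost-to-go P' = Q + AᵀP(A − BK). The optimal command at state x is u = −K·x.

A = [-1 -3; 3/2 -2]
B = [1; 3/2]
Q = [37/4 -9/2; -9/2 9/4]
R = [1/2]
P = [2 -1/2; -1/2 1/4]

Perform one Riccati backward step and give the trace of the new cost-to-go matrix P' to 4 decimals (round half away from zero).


BᵀP = [1.2500 -0.1250]
S = R + BᵀPB = [1/2] + [1.0625] = [1.5625]
BᵀPA = [-1.4375 -3.5000]
K = S⁻¹·BᵀPA = [-0.9200 -2.2400]
A−BK = [-0.0800 -0.7600; 2.8800 1.3600]
AᵀP(A−BK) = [2.7400 3.2800; 3.2800 5.1600]
P' = Q + AᵀP(A−BK) = [11.9900 -1.2200; -1.2200 7.4100]
tr(P') = 19.4000

19.4000


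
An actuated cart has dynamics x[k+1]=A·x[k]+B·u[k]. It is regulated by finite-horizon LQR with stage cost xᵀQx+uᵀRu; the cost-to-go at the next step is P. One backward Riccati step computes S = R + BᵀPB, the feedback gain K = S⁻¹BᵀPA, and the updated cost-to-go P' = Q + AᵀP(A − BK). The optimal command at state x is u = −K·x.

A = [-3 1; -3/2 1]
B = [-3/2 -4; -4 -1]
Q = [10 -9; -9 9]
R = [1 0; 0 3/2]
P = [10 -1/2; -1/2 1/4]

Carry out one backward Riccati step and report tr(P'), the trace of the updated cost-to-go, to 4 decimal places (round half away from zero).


BᵀP = [-13.0000 -0.2500; -39.5000 1.7500]
S = R + BᵀPB = [1 0; 0 3/2] + [20.5000 52.2500; 52.2500 156.2500] = [21.5000 52.2500; 52.2500 157.7500]
BᵀPA = [39.3750 -13.2500; 115.8750 -37.7500]
K = S⁻¹·BᵀPA = [0.2372 -0.1780; 0.6560 -0.1803]
A−BK = [-0.0203 0.0116; 0.1049 0.1077]
AᵀP(A−BK) = [0.7107 -0.2187; -0.2187 0.0835]
P' = Q + AᵀP(A−BK) = [10.7107 -9.2187; -9.2187 9.0835]
tr(P') = 19.7942

19.7942


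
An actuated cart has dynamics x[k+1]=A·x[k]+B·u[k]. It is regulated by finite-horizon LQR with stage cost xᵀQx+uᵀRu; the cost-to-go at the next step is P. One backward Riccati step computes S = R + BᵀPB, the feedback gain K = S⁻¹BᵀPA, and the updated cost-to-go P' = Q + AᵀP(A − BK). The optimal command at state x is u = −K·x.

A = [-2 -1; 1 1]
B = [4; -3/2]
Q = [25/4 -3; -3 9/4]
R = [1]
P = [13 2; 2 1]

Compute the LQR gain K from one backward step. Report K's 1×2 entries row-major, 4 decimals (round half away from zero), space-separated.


-0.4887 -0.2270

BᵀP = [49.0000 6.5000]
S = R + BᵀPB = [1] + [186.2500] = [187.2500]
BᵀPA = [-91.5000 -42.5000]
K = S⁻¹·BᵀPA = [-0.4887 -0.2270]
A−BK = [-0.0454 -0.0921; 0.2670 0.6595]
AᵀP(A−BK) = [0.2884 0.2323; 0.2323 0.3538]
P' = Q + AᵀP(A−BK) = [6.5384 -2.7677; -2.7677 2.6038]
tr(P') = 9.1422


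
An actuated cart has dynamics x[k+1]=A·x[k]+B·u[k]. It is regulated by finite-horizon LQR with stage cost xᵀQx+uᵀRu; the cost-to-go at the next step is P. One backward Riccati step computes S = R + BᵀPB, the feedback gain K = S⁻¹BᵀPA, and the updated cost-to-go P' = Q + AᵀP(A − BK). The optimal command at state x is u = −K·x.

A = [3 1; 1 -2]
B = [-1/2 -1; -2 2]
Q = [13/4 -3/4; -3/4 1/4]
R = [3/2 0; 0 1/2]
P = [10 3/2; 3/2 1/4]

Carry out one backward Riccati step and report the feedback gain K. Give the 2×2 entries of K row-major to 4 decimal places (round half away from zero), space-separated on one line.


-1.3000 -0.2000 -2.7000 -0.7091

BᵀP = [-8.0000 -1.2500; -7.0000 -1.0000]
S = R + BᵀPB = [3/2 0; 0 1/2] + [6.5000 5.5000; 5.5000 5.0000] = [8.0000 5.5000; 5.5000 5.5000]
BᵀPA = [-25.2500 -5.5000; -22.0000 -5.0000]
K = S⁻¹·BᵀPA = [-1.3000 -0.2000; -2.7000 -0.7091]
A−BK = [-0.3500 0.1909; 3.8000 -0.9818]
AᵀP(A−BK) = [7.0250 1.3500; 1.3500 0.3545]
P' = Q + AᵀP(A−BK) = [10.2750 0.6000; 0.6000 0.6045]
tr(P') = 10.8795


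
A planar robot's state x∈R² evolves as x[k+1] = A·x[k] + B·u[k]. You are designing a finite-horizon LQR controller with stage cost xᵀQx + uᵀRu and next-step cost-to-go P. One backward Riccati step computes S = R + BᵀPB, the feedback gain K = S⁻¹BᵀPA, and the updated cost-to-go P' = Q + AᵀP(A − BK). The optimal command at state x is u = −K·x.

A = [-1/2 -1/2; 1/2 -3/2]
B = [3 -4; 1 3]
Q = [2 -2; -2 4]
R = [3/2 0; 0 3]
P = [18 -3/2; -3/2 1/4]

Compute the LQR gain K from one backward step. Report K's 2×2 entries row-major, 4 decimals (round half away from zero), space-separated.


BᵀP = [52.5000 -4.2500; -76.5000 6.7500]
S = R + BᵀPB = [3/2 0; 0 3] + [153.2500 -222.7500; -222.7500 326.2500] = [154.7500 -222.7500; -222.7500 329.2500]
BᵀPA = [-28.3750 -19.8750; 41.6250 28.1250]
K = S⁻¹·BᵀPA = [-0.0529 -0.2092; 0.0907 -0.0561]
A−BK = [0.0212 -0.0969; 0.2809 -1.1226]
AᵀP(A−BK) = [0.0388 -0.0380; -0.0380 0.2328]
P' = Q + AᵀP(A−BK) = [2.0388 -2.0380; -2.0380 4.2328]
tr(P') = 6.2716

-0.0529 -0.2092 0.0907 -0.0561


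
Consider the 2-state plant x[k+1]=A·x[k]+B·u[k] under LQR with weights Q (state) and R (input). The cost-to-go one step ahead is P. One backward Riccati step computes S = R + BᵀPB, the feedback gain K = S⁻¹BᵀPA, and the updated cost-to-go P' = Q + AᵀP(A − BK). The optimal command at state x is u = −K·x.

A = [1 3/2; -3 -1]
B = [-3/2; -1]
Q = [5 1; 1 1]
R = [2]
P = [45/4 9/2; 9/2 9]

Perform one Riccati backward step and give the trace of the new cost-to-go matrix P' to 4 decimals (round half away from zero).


73.2798

BᵀP = [-21.3750 -15.7500]
S = R + BᵀPB = [2] + [47.8125] = [49.8125]
BᵀPA = [25.8750 -16.3125]
K = S⁻¹·BᵀPA = [0.5194 -0.3275]
A−BK = [1.7792 1.0088; -2.4806 -1.3275]
AᵀP(A−BK) = [51.8093 27.5985; 27.5985 15.4705]
P' = Q + AᵀP(A−BK) = [56.8093 28.5985; 28.5985 16.4705]
tr(P') = 73.2798


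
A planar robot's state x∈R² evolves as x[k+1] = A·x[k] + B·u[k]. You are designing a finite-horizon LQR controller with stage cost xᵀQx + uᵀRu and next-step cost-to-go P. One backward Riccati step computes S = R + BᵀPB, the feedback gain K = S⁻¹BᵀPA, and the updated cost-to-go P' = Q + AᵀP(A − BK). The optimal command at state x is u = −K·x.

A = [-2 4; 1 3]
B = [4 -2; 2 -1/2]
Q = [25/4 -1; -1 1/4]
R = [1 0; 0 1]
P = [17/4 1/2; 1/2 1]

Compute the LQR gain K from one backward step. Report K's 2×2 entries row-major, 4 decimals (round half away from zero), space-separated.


-0.0694 1.0065 0.6941 -0.0651

BᵀP = [18.0000 4.0000; -8.7500 -1.5000]
S = R + BᵀPB = [1 0; 0 1] + [80.0000 -38.0000; -38.0000 18.2500] = [81.0000 -38.0000; -38.0000 19.2500]
BᵀPA = [-32.0000 84.0000; 16.0000 -39.5000]
K = S⁻¹·BᵀPA = [-0.0694 1.0065; 0.6941 -0.0651]
A−BK = [-0.3341 -0.1562; 1.4859 0.9544]
AᵀP(A−BK) = [2.6725 1.2495; 1.2495 1.8829]
P' = Q + AᵀP(A−BK) = [8.9225 0.2495; 0.2495 2.1329]
tr(P') = 11.0553


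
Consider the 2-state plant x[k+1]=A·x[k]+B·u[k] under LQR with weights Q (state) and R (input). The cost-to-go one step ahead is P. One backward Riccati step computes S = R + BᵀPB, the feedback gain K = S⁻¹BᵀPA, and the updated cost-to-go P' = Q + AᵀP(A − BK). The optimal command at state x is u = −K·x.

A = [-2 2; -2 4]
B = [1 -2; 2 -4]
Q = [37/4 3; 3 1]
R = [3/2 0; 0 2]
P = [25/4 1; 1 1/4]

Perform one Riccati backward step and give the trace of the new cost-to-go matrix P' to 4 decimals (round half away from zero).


BᵀP = [8.2500 1.5000; -16.5000 -3.0000]
S = R + BᵀPB = [3/2 0; 0 2] + [11.2500 -22.5000; -22.5000 45.0000] = [12.7500 -22.5000; -22.5000 47.0000]
BᵀPA = [-19.5000 22.5000; 39.0000 -45.0000]
K = S⁻¹·BᵀPA = [-0.4194 0.4839; 0.6290 -0.7258]
A−BK = [-0.3226 0.0645; 1.3548 0.1290]
AᵀP(A−BK) = [1.2903 -1.2581; -1.2581 1.4516]
P' = Q + AᵀP(A−BK) = [10.5403 1.7419; 1.7419 2.4516]
tr(P') = 12.9919

12.9919


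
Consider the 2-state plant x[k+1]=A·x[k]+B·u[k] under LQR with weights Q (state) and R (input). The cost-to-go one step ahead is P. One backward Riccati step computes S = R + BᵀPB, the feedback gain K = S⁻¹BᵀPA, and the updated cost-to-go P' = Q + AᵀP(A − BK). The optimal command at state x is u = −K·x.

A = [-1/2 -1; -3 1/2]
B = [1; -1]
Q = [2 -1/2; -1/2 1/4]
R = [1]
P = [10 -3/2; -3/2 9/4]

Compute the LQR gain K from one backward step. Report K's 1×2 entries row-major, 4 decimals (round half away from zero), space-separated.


0.3385 -0.8231

BᵀP = [11.5000 -3.7500]
S = R + BᵀPB = [1] + [15.2500] = [16.2500]
BᵀPA = [5.5000 -13.3750]
K = S⁻¹·BᵀPA = [0.3385 -0.8231]
A−BK = [-0.8385 -0.1769; -2.6615 -0.3231]
AᵀP(A−BK) = [16.3885 2.0269; 2.0269 1.0538]
P' = Q + AᵀP(A−BK) = [18.3885 1.5269; 1.5269 1.3038]
tr(P') = 19.6923


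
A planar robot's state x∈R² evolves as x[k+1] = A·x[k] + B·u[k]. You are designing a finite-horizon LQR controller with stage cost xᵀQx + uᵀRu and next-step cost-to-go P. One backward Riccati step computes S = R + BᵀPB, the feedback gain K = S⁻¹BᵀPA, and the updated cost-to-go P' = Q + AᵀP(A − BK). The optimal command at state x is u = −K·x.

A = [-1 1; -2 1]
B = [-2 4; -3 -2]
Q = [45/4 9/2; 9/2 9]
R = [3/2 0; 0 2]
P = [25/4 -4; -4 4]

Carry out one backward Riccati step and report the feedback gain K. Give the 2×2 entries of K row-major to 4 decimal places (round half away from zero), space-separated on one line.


0.5597 -0.3354 0.0640 0.0605

BᵀP = [-0.5000 -4.0000; 33.0000 -24.0000]
S = R + BᵀPB = [3/2 0; 0 2] + [13.0000 6.0000; 6.0000 180.0000] = [14.5000 6.0000; 6.0000 182.0000]
BᵀPA = [8.5000 -4.5000; 15.0000 9.0000]
K = S⁻¹·BᵀPA = [0.5597 -0.3354; 0.0640 0.0605]
A−BK = [-0.1364 0.0872; -0.1929 0.1149]
AᵀP(A−BK) = [0.5328 -0.3069; -0.3069 0.1962]
P' = Q + AᵀP(A−BK) = [11.7828 4.1931; 4.1931 9.1962]
tr(P') = 20.9790


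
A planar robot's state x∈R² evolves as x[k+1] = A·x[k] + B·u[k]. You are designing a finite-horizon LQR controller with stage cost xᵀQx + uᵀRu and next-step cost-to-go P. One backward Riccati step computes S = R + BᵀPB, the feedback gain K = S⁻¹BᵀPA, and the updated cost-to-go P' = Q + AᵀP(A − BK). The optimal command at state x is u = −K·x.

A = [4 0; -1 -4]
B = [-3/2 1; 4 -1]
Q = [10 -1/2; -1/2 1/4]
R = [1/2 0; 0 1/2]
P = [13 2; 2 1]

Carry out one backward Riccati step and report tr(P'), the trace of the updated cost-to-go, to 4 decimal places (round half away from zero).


BᵀP = [-11.5000 1.0000; 11.0000 1.0000]
S = R + BᵀPB = [1/2 0; 0 1/2] + [21.2500 -12.5000; -12.5000 10.0000] = [21.7500 -12.5000; -12.5000 10.5000]
BᵀPA = [-47.0000 -4.0000; 43.0000 -4.0000]
K = S⁻¹·BᵀPA = [0.6101 -1.2756; 4.8215 -1.8995]
A−BK = [0.0936 -0.0139; 1.3813 -0.7972]
AᵀP(A−BK) = [14.3484 -6.2738; -6.2738 3.2998]
P' = Q + AᵀP(A−BK) = [24.3484 -6.7738; -6.7738 3.5498]
tr(P') = 27.8982

27.8982


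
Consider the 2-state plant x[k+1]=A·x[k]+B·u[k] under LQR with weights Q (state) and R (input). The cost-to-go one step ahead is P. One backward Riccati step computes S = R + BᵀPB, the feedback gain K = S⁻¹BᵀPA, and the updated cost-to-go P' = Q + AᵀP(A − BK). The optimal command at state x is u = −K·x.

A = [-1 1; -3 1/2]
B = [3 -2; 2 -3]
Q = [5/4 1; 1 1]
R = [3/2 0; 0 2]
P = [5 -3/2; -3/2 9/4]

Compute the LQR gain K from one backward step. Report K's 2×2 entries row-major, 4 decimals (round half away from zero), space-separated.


BᵀP = [12.0000 0.0000; -5.5000 -3.7500]
S = R + BᵀPB = [3/2 0; 0 2] + [36.0000 -24.0000; -24.0000 22.2500] = [37.5000 -24.0000; -24.0000 24.2500]
BᵀPA = [-12.0000 12.0000; 16.7500 -7.3750]
K = S⁻¹·BᵀPA = [0.3330 0.3420; 1.0202 0.0343]
A−BK = [0.0416 0.0427; -0.6052 -0.0810]
AᵀP(A−BK) = [3.1564 0.4038; 0.4038 0.2120]
P' = Q + AᵀP(A−BK) = [4.4064 1.4038; 1.4038 1.2120]
tr(P') = 5.6184

0.3330 0.3420 1.0202 0.0343


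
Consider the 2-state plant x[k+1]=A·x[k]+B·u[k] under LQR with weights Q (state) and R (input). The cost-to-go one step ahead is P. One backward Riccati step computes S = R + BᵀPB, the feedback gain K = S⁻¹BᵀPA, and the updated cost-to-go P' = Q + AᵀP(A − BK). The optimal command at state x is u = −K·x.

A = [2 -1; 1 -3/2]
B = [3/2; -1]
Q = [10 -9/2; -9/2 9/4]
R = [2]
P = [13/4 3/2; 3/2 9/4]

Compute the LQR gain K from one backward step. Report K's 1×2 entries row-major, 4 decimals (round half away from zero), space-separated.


0.9558 -0.4779

BᵀP = [3.3750 0.0000]
S = R + BᵀPB = [2] + [5.0625] = [7.0625]
BᵀPA = [6.7500 -3.3750]
K = S⁻¹·BᵀPA = [0.9558 -0.4779]
A−BK = [0.5664 -0.2832; 1.9558 -1.9779]
AᵀP(A−BK) = [14.7987 -12.6493; -12.6493 11.1997]
P' = Q + AᵀP(A−BK) = [24.7987 -17.1493; -17.1493 13.4497]
tr(P') = 38.2483


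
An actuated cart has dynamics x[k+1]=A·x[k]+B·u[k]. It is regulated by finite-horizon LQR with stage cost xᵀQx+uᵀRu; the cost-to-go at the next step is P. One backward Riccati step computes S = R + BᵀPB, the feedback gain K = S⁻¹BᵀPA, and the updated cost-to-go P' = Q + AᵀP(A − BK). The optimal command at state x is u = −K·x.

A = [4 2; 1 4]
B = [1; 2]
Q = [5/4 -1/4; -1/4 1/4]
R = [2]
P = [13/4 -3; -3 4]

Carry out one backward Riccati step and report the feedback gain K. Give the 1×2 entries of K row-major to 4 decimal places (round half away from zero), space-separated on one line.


-0.6486 1.5676

BᵀP = [-2.7500 5.0000]
S = R + BᵀPB = [2] + [7.2500] = [9.2500]
BᵀPA = [-6.0000 14.5000]
K = S⁻¹·BᵀPA = [-0.6486 1.5676]
A−BK = [4.6486 0.4324; 2.2973 0.8649]
AᵀP(A−BK) = [28.1081 -2.5946; -2.5946 6.2703]
P' = Q + AᵀP(A−BK) = [29.3581 -2.8446; -2.8446 6.5203]
tr(P') = 35.8784


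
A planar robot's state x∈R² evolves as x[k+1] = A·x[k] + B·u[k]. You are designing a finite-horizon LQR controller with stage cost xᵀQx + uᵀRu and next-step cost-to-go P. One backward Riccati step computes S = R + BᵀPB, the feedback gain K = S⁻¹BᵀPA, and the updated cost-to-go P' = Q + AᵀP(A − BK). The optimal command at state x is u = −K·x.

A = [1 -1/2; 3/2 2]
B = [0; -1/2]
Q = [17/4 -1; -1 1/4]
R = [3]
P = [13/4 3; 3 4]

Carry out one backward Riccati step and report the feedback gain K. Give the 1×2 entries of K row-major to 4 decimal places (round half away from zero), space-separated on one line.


-1.1250 -0.8125

BᵀP = [-1.5000 -2.0000]
S = R + BᵀPB = [3] + [1.0000] = [4.0000]
BᵀPA = [-4.5000 -3.2500]
K = S⁻¹·BᵀPA = [-1.1250 -0.8125]
A−BK = [1.0000 -0.5000; 0.9375 1.5938]
AᵀP(A−BK) = [16.1875 10.4688; 10.4688 8.1719]
P' = Q + AᵀP(A−BK) = [20.4375 9.4688; 9.4688 8.4219]
tr(P') = 28.8594


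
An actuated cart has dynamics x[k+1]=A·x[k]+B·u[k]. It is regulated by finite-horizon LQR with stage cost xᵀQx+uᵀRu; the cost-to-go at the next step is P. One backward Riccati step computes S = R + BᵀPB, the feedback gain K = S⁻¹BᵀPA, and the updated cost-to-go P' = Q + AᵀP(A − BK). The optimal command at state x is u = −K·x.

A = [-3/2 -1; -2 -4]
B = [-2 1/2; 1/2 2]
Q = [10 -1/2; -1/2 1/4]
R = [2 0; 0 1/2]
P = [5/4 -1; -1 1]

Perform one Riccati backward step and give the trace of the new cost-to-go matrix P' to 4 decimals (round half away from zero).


11.9872

BᵀP = [-3.0000 2.5000; -1.3750 1.5000]
S = R + BᵀPB = [2 0; 0 1/2] + [7.2500 3.5000; 3.5000 2.3125] = [9.2500 3.5000; 3.5000 2.8125]
BᵀPA = [-0.5000 -7.0000; -0.9375 -4.6250]
K = S⁻¹·BᵀPA = [0.1362 -0.2543; -0.5028 -1.3280]
A−BK = [-0.9762 -0.8445; -1.0624 -1.2168]
AᵀP(A−BK) = [0.4092 0.5028; 0.5028 1.3280]
P' = Q + AᵀP(A−BK) = [10.4092 0.0028; 0.0028 1.5780]
tr(P') = 11.9872


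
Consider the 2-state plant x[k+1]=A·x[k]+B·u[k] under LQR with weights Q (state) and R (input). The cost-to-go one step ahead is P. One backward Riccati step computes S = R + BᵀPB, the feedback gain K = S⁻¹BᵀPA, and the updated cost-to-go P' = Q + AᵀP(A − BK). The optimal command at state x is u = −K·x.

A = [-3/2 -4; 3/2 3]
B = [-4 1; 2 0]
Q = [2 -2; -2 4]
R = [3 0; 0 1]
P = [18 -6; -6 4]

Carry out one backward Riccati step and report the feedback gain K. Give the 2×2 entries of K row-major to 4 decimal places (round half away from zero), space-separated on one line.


0.4692 1.0782 0.1797 0.0300

BᵀP = [-84.0000 32.0000; 18.0000 -6.0000]
S = R + BᵀPB = [3 0; 0 1] + [400.0000 -84.0000; -84.0000 18.0000] = [403.0000 -84.0000; -84.0000 19.0000]
BᵀPA = [174.0000 432.0000; -36.0000 -90.0000]
K = S⁻¹·BᵀPA = [0.4692 1.0782; 0.1797 0.0300]
A−BK = [0.1972 0.2829; 0.5616 0.8436]
AᵀP(A−BK) = [1.3253 2.4709; 2.4709 4.9118]
P' = Q + AᵀP(A−BK) = [3.3253 0.4709; 0.4709 8.9118]
tr(P') = 12.2371


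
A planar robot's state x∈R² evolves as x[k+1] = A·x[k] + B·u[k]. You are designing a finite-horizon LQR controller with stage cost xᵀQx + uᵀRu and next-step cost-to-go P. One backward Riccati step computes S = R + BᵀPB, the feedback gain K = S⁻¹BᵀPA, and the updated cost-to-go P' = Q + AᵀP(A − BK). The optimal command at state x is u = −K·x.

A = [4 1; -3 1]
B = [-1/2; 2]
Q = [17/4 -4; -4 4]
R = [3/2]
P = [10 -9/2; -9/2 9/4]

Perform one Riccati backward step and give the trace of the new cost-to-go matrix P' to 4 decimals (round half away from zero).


33.0852

BᵀP = [-14.0000 6.7500]
S = R + BᵀPB = [3/2] + [20.5000] = [22.0000]
BᵀPA = [-76.2500 -7.2500]
K = S⁻¹·BᵀPA = [-3.4659 -0.3295]
A−BK = [2.2670 0.8352; 3.9318 1.6591]
AᵀP(A−BK) = [23.9744 3.6222; 3.6222 0.8608]
P' = Q + AᵀP(A−BK) = [28.2244 -0.3778; -0.3778 4.8608]
tr(P') = 33.0852


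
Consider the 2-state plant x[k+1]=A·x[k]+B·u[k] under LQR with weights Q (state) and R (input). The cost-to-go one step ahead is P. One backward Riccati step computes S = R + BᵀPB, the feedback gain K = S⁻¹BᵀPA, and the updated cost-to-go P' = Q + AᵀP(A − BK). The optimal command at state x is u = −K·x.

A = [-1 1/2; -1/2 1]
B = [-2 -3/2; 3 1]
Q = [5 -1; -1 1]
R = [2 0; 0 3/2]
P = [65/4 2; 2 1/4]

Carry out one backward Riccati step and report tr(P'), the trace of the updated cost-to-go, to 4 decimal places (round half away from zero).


BᵀP = [-26.5000 -3.2500; -22.3750 -2.7500]
S = R + BᵀPB = [2 0; 0 3/2] + [43.2500 36.5000; 36.5000 30.8125] = [45.2500 36.5000; 36.5000 32.3125]
BᵀPA = [28.1250 -16.5000; 23.7500 -13.9375]
K = S⁻¹·BᵀPA = [0.3227 -0.1881; 0.3705 -0.2188]
A−BK = [0.2011 -0.2045; -1.8386 1.7832]
AᵀP(A−BK) = [0.4374 -0.2618; -0.2618 0.1585]
P' = Q + AᵀP(A−BK) = [5.4374 -1.2618; -1.2618 1.1585]
tr(P') = 6.5959

6.5959


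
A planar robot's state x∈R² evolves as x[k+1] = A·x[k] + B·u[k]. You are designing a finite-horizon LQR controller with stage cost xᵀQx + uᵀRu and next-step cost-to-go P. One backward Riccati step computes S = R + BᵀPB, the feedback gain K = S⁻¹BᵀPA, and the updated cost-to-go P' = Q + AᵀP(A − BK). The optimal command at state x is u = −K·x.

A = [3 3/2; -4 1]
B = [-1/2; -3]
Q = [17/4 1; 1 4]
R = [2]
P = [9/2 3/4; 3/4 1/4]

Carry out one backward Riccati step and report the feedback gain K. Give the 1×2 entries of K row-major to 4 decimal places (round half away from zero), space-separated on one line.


BᵀP = [-4.5000 -1.1250]
S = R + BᵀPB = [2] + [5.6250] = [7.6250]
BᵀPA = [-9.0000 -7.8750]
K = S⁻¹·BᵀPA = [-1.1803 -1.0328]
A−BK = [2.4098 0.9836; -7.5410 -2.0984]
AᵀP(A−BK) = [15.8770 7.7049; 7.7049 4.4918]
P' = Q + AᵀP(A−BK) = [20.1270 8.7049; 8.7049 8.4918]
tr(P') = 28.6189

-1.1803 -1.0328


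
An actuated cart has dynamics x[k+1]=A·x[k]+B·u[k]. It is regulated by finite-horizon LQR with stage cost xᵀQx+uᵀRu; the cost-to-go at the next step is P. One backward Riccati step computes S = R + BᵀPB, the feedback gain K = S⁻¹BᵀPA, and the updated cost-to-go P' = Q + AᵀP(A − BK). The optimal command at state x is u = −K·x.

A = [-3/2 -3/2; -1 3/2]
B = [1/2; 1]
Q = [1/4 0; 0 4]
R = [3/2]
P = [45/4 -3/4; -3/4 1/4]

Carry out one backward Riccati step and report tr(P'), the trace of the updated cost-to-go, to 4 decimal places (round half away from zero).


28.5082

BᵀP = [4.8750 -0.1250]
S = R + BᵀPB = [3/2] + [2.3125] = [3.8125]
BᵀPA = [-7.1875 -7.5000]
K = S⁻¹·BᵀPA = [-1.8852 -1.9672]
A−BK = [-0.5574 -0.5164; 0.8852 3.4672]
AᵀP(A−BK) = [9.7623 11.3607; 11.3607 14.4959]
P' = Q + AᵀP(A−BK) = [10.0123 11.3607; 11.3607 18.4959]
tr(P') = 28.5082


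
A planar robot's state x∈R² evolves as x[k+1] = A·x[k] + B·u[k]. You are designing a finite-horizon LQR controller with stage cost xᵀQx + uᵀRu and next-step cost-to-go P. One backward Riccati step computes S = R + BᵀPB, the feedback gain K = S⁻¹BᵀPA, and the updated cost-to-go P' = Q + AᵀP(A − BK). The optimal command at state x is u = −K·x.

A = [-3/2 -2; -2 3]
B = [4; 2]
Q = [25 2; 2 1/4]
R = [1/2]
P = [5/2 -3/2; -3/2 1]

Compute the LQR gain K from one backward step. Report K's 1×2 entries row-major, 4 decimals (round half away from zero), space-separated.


-0.1220 -1.2683

BᵀP = [7.0000 -4.0000]
S = R + BᵀPB = [1/2] + [20.0000] = [20.5000]
BᵀPA = [-2.5000 -26.0000]
K = S⁻¹·BᵀPA = [-0.1220 -1.2683]
A−BK = [-1.0122 3.0732; -1.7561 5.5366]
AᵀP(A−BK) = [0.3201 -0.9207; -0.9207 4.0244]
P' = Q + AᵀP(A−BK) = [25.3201 1.0793; 1.0793 4.2744]
tr(P') = 29.5945


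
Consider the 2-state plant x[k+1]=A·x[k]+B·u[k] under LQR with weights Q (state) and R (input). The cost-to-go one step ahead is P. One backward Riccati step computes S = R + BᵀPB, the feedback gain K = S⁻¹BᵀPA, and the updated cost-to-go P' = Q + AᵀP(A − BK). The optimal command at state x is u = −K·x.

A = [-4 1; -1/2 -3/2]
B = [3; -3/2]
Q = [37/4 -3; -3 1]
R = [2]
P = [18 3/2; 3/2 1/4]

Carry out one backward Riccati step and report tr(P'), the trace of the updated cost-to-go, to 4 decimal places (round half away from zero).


15.3013

BᵀP = [51.7500 4.1250]
S = R + BᵀPB = [2] + [149.0625] = [151.0625]
BᵀPA = [-209.0625 45.5625]
K = S⁻¹·BᵀPA = [-1.3839 0.3016]
A−BK = [0.1518 0.0952; -2.5759 -1.0476]
AᵀP(A−BK) = [4.7311 -0.5064; -0.5064 0.3202]
P' = Q + AᵀP(A−BK) = [13.9811 -3.5064; -3.5064 1.3202]
tr(P') = 15.3013


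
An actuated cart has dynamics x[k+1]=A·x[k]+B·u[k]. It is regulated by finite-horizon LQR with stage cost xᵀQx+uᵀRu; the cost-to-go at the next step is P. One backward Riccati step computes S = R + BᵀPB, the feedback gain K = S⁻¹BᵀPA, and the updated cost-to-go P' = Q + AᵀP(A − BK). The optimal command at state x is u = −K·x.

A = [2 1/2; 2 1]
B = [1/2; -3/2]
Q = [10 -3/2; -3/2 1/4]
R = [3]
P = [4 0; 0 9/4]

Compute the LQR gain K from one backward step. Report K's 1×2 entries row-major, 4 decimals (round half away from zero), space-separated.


-0.3034 -0.2621

BᵀP = [2.0000 -3.3750]
S = R + BᵀPB = [3] + [6.0625] = [9.0625]
BᵀPA = [-2.7500 -2.3750]
K = S⁻¹·BᵀPA = [-0.3034 -0.2621]
A−BK = [2.1517 0.6310; 1.5448 0.6069]
AᵀP(A−BK) = [24.1655 7.7793; 7.7793 2.6276]
P' = Q + AᵀP(A−BK) = [34.1655 6.2793; 6.2793 2.8776]
tr(P') = 37.0431


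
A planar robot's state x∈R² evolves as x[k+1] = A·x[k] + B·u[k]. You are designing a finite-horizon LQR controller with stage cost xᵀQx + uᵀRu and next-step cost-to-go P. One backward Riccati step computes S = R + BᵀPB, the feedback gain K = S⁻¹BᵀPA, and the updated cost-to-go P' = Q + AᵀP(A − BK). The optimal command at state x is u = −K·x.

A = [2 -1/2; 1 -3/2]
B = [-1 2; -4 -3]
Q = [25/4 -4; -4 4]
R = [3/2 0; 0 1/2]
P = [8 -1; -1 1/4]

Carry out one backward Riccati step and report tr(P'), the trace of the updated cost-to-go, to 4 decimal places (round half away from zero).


11.1457

BᵀP = [-4.0000 0.0000; 19.0000 -2.7500]
S = R + BᵀPB = [3/2 0; 0 1/2] + [4.0000 -8.0000; -8.0000 46.2500] = [5.5000 -8.0000; -8.0000 46.7500]
BᵀPA = [-8.0000 2.0000; 35.2500 -5.3750]
K = S⁻¹·BᵀPA = [-0.4764 0.2615; 0.6725 -0.0702]
A−BK = [0.1786 -0.0981; 1.1120 -0.6647]
AᵀP(A−BK) = [0.7337 -0.3076; -0.3076 0.1621]
P' = Q + AᵀP(A−BK) = [6.9837 -4.3076; -4.3076 4.1621]
tr(P') = 11.1457


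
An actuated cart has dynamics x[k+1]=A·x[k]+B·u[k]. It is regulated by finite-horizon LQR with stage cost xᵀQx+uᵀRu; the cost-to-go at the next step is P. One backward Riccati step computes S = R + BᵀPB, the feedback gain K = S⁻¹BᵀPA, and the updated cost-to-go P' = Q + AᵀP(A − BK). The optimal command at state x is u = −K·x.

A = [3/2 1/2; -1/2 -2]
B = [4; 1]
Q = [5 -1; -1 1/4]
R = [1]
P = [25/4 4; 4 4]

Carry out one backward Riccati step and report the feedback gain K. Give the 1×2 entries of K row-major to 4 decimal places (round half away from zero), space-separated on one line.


BᵀP = [29.0000 20.0000]
S = R + BᵀPB = [1] + [136.0000] = [137.0000]
BᵀPA = [33.5000 -25.5000]
K = S⁻¹·BᵀPA = [0.2445 -0.1861]
A−BK = [0.5219 1.2445; -0.7445 -1.8139]
AᵀP(A−BK) = [0.8709 1.9229; 1.9229 4.8161]
P' = Q + AᵀP(A−BK) = [5.8709 0.9229; 0.9229 5.0661]
tr(P') = 10.9370

0.2445 -0.1861


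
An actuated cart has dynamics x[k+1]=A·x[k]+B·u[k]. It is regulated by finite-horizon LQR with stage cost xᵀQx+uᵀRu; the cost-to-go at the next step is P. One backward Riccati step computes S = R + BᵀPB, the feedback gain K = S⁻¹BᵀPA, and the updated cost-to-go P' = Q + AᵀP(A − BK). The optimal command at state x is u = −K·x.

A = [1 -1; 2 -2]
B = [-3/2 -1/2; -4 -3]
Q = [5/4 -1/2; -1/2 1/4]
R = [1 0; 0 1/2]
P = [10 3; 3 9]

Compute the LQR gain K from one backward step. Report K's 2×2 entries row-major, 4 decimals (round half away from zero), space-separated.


BᵀP = [-27.0000 -40.5000; -14.0000 -28.5000]
S = R + BᵀPB = [1 0; 0 1/2] + [202.5000 135.0000; 135.0000 92.5000] = [203.5000 135.0000; 135.0000 93.0000]
BᵀPA = [-108.0000 108.0000; -71.0000 71.0000]
K = S⁻¹·BᵀPA = [-0.6552 0.6552; 0.1877 -0.1877]
A−BK = [0.1110 -0.1110; -0.0578 0.0578]
AᵀP(A−BK) = [0.5617 -0.5617; -0.5617 0.5617]
P' = Q + AᵀP(A−BK) = [1.8117 -1.0617; -1.0617 0.8117]
tr(P') = 2.6235

-0.6552 0.6552 0.1877 -0.1877


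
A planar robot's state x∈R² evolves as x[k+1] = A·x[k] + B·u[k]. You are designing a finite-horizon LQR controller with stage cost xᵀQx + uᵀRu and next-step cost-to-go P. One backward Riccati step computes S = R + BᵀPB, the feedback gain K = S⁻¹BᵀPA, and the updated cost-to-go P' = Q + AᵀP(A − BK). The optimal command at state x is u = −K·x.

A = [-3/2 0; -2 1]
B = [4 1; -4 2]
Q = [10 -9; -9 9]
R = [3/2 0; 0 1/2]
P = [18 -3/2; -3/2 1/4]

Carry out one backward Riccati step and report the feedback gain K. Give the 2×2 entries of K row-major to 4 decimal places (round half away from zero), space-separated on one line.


BᵀP = [78.0000 -7.0000; 15.0000 -1.0000]
S = R + BᵀPB = [3/2 0; 0 1/2] + [340.0000 64.0000; 64.0000 13.0000] = [341.5000 64.0000; 64.0000 13.5000]
BᵀPA = [-103.0000 -7.0000; -20.5000 -1.0000]
K = S⁻¹·BᵀPA = [-0.1526 -0.0593; -0.7948 0.2071]
A−BK = [-0.0946 0.0301; -1.0209 0.3486]
AᵀP(A−BK) = [0.4827 -0.1134; -0.1134 0.0419]
P' = Q + AᵀP(A−BK) = [10.4827 -9.1134; -9.1134 9.0419]
tr(P') = 19.5247

-0.1526 -0.0593 -0.7948 0.2071


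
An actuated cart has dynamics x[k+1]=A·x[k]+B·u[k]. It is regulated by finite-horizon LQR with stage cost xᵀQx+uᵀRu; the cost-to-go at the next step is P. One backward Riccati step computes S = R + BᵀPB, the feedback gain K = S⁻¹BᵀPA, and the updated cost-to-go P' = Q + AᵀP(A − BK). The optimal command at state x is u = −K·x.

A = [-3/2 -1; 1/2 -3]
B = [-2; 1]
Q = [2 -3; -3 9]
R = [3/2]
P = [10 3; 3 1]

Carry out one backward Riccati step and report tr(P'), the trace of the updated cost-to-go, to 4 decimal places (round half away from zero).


15.3320

BᵀP = [-17.0000 -5.0000]
S = R + BᵀPB = [3/2] + [29.0000] = [30.5000]
BᵀPA = [23.0000 32.0000]
K = S⁻¹·BᵀPA = [0.7541 1.0492]
A−BK = [0.0082 1.0984; -0.2541 -4.0492]
AᵀP(A−BK) = [0.9057 1.3689; 1.3689 3.4262]
P' = Q + AᵀP(A−BK) = [2.9057 -1.6311; -1.6311 12.4262]
tr(P') = 15.3320


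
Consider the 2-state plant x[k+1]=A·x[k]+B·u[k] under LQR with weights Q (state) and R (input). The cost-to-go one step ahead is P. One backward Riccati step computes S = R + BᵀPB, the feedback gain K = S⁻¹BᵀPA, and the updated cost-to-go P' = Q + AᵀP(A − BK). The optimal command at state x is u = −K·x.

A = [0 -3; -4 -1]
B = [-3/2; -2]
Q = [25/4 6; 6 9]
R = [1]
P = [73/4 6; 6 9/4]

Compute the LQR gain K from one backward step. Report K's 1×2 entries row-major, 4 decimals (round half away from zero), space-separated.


0.6202 1.5118

BᵀP = [-39.3750 -13.5000]
S = R + BᵀPB = [1] + [86.0625] = [87.0625]
BᵀPA = [54.0000 131.6250]
K = S⁻¹·BᵀPA = [0.6202 1.5118]
A−BK = [0.9304 -0.7322; -2.7595 2.0237]
AᵀP(A−BK) = [2.5068 -0.6396; -0.6396 3.5034]
P' = Q + AᵀP(A−BK) = [8.7568 5.3604; 5.3604 12.5034]
tr(P') = 21.2602


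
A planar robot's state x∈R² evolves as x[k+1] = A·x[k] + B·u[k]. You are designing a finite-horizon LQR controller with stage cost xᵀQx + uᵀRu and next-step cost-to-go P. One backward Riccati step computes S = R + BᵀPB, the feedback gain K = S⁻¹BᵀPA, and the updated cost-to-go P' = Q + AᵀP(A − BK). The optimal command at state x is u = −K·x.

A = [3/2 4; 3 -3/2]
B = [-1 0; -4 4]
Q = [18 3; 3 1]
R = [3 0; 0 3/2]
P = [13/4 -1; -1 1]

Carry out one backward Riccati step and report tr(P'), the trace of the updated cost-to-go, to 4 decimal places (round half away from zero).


50.9431

BᵀP = [0.7500 -3.0000; -4.0000 4.0000]
S = R + BᵀPB = [3 0; 0 3/2] + [11.2500 -12.0000; -12.0000 16.0000] = [14.2500 -12.0000; -12.0000 17.5000]
BᵀPA = [-7.8750 7.5000; 6.0000 -22.0000]
K = S⁻¹·BᵀPA = [-0.6246 -1.2598; -0.0854 -2.1210]
A−BK = [0.8754 2.7402; 0.8434 1.9448]
AᵀP(A−BK) = [2.9066 8.0552; 8.0552 29.0365]
P' = Q + AᵀP(A−BK) = [20.9066 11.0552; 11.0552 30.0365]
tr(P') = 50.9431


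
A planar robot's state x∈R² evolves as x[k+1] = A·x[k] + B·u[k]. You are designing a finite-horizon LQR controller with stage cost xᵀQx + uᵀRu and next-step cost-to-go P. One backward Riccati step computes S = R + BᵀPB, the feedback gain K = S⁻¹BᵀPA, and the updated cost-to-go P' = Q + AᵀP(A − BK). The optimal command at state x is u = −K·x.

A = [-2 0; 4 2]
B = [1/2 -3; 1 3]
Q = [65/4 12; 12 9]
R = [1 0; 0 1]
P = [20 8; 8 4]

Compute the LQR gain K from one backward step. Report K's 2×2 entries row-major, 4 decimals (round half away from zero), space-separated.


1.0338 1.0821 0.7536 0.1159

BᵀP = [18.0000 8.0000; -36.0000 -12.0000]
S = R + BᵀPB = [1 0; 0 1] + [17.0000 -30.0000; -30.0000 72.0000] = [18.0000 -30.0000; -30.0000 73.0000]
BᵀPA = [-4.0000 16.0000; 24.0000 -24.0000]
K = S⁻¹·BᵀPA = [1.0338 1.0821; 0.7536 0.1159]
A−BK = [-0.2560 -0.1932; 0.7053 0.5700]
AᵀP(A−BK) = [2.0483 1.5459; 1.5459 1.4686]
P' = Q + AᵀP(A−BK) = [18.2983 13.5459; 13.5459 10.4686]
tr(P') = 28.7669


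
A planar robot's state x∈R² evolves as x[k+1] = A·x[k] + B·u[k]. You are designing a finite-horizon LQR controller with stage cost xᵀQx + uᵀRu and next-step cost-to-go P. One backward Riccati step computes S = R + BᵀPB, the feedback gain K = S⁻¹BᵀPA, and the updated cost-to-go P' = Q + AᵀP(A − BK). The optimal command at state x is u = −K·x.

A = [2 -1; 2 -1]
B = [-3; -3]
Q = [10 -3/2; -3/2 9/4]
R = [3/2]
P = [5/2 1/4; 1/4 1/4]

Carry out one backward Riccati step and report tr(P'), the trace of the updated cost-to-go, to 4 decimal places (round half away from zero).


13.0427

BᵀP = [-8.2500 -1.5000]
S = R + BᵀPB = [3/2] + [29.2500] = [30.7500]
BᵀPA = [-19.5000 9.7500]
K = S⁻¹·BᵀPA = [-0.6341 0.3171]
A−BK = [0.0976 -0.0488; 0.0976 -0.0488]
AᵀP(A−BK) = [0.6341 -0.3171; -0.3171 0.1585]
P' = Q + AᵀP(A−BK) = [10.6341 -1.8171; -1.8171 2.4085]
tr(P') = 13.0427


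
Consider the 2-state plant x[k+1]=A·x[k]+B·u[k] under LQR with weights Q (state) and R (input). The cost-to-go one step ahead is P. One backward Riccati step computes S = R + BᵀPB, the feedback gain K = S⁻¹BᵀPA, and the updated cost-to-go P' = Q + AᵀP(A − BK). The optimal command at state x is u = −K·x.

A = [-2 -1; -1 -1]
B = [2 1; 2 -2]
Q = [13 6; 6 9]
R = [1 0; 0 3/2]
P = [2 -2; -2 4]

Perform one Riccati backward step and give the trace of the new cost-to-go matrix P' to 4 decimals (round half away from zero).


BᵀP = [0.0000 4.0000; 6.0000 -10.0000]
S = R + BᵀPB = [1 0; 0 3/2] + [8.0000 -8.0000; -8.0000 26.0000] = [9.0000 -8.0000; -8.0000 27.5000]
BᵀPA = [-4.0000 -4.0000; -2.0000 4.0000]
K = S⁻¹·BᵀPA = [-0.6866 -0.4251; -0.2725 0.0218]
A−BK = [-0.3542 -0.1717; -0.1717 -0.1063]
AᵀP(A−BK) = [0.7084 0.3433; 0.3433 0.2125]
P' = Q + AᵀP(A−BK) = [13.7084 6.3433; 6.3433 9.2125]
tr(P') = 22.9210

22.9210


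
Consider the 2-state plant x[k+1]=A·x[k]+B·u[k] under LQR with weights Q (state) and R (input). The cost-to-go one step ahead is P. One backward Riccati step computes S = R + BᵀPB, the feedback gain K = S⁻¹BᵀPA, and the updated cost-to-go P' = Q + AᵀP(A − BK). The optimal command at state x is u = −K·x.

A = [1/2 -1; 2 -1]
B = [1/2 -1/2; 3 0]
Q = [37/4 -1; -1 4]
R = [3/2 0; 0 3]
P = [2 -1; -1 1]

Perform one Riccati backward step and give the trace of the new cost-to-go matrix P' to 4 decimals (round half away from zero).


14.6250

BᵀP = [-2.0000 2.5000; -1.0000 0.5000]
S = R + BᵀPB = [3/2 0; 0 3] + [6.5000 1.0000; 1.0000 0.5000] = [8.0000 1.0000; 1.0000 3.5000]
BᵀPA = [4.0000 -0.5000; 0.5000 0.5000]
K = S⁻¹·BᵀPA = [0.5000 -0.0833; 0.0000 0.1667]
A−BK = [0.2500 -0.8750; 0.5000 -0.7500]
AᵀP(A−BK) = [0.5000 -0.2500; -0.2500 0.8750]
P' = Q + AᵀP(A−BK) = [9.7500 -1.2500; -1.2500 4.8750]
tr(P') = 14.6250


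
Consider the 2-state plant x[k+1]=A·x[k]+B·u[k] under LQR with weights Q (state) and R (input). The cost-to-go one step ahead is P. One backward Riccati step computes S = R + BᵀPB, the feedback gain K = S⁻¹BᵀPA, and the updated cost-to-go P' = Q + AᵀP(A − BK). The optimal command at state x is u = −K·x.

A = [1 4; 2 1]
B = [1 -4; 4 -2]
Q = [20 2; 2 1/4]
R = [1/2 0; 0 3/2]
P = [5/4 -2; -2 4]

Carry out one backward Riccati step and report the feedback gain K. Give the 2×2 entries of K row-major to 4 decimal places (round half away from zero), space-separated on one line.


0.4250 -0.2769 -0.1045 -0.7776

BᵀP = [-6.7500 14.0000; -1.0000 0.0000]
S = R + BᵀPB = [1/2 0; 0 3/2] + [49.2500 -1.0000; -1.0000 4.0000] = [49.7500 -1.0000; -1.0000 5.5000]
BᵀPA = [21.2500 -13.0000; -1.0000 -4.0000]
K = S⁻¹·BᵀPA = [0.4250 -0.2769; -0.1045 -0.7776]
A−BK = [0.1568 1.1664; 0.0908 0.5525]
AᵀP(A−BK) = [0.1135 0.1073; 0.1073 1.2893]
P' = Q + AᵀP(A−BK) = [20.1135 2.1073; 2.1073 1.5393]
tr(P') = 21.6528


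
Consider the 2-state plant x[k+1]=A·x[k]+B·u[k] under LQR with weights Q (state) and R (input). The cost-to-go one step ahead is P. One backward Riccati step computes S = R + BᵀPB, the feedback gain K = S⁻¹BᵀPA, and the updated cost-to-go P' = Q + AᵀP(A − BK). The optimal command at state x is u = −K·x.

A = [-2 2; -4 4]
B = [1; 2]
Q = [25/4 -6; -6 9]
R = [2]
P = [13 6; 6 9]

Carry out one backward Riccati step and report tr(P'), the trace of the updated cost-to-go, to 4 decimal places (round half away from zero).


30.8233

BᵀP = [25.0000 24.0000]
S = R + BᵀPB = [2] + [73.0000] = [75.0000]
BᵀPA = [-146.0000 146.0000]
K = S⁻¹·BᵀPA = [-1.9467 1.9467]
A−BK = [-0.0533 0.0533; -0.1067 0.1067]
AᵀP(A−BK) = [7.7867 -7.7867; -7.7867 7.7867]
P' = Q + AᵀP(A−BK) = [14.0367 -13.7867; -13.7867 16.7867]
tr(P') = 30.8233
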